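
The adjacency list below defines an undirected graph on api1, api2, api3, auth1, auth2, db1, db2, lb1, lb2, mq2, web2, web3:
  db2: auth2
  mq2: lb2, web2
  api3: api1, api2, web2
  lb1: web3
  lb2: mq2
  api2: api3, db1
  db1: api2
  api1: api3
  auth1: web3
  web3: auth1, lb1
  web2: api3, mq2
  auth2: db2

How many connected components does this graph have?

3

From api1: component {api1, api2, api3, db1, lb2, mq2, web2}.
From auth1: component {auth1, lb1, web3}.
From auth2: component {auth2, db2}.
That's 3 components.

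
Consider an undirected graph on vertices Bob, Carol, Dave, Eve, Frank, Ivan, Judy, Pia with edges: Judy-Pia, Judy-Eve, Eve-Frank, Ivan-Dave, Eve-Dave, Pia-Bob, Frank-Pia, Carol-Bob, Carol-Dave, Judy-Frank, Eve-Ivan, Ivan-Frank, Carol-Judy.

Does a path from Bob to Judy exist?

Explore from Bob.
Distance 1: reach Carol, Pia.
Distance 2: reach Dave, Frank, Judy.
Found Judy.

Yes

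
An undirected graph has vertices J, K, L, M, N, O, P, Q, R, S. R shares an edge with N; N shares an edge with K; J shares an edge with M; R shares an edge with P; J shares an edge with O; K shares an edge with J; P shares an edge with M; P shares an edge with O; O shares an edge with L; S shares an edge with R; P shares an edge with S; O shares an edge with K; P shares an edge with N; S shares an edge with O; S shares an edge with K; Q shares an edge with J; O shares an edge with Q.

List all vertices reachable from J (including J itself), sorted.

Start at J.
Its neighbours: K, M, O, Q.
Then their neighbours: L, N, P, S.
Then next layer: R.
Every vertex is now reached.

J, K, L, M, N, O, P, Q, R, S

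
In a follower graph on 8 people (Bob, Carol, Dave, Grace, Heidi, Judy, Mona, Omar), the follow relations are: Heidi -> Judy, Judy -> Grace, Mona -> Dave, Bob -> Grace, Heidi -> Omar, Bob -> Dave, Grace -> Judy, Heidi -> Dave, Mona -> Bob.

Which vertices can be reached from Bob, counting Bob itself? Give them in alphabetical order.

Start at Bob.
Its neighbours: Dave, Grace.
Then their neighbours: Judy.
Nothing further is reachable.

Bob, Dave, Grace, Judy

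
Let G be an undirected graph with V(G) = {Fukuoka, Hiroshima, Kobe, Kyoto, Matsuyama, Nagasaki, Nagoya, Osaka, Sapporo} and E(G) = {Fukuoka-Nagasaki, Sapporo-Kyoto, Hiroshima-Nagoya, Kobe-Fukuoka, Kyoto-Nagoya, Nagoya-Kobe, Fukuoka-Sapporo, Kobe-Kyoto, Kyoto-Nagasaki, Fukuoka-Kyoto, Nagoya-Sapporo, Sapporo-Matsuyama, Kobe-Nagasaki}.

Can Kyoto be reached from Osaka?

No

Osaka has no edges, so nothing is reachable from it.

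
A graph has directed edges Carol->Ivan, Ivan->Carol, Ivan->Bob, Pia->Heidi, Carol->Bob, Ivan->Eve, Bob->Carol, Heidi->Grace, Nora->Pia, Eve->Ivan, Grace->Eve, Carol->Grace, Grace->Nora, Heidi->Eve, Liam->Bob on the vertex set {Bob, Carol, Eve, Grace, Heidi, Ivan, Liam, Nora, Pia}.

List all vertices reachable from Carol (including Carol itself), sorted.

Bob, Carol, Eve, Grace, Heidi, Ivan, Nora, Pia

Start at Carol.
Its neighbours: Bob, Grace, Ivan.
Then their neighbours: Eve, Nora.
Then next layer: Pia.
Then next layer: Heidi.
Nothing further is reachable.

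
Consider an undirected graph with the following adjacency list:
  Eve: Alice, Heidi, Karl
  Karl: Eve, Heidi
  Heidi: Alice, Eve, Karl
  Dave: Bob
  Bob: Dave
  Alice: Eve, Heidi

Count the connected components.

From Alice: component {Alice, Eve, Heidi, Karl}.
From Bob: component {Bob, Dave}.
That's 2 components.

2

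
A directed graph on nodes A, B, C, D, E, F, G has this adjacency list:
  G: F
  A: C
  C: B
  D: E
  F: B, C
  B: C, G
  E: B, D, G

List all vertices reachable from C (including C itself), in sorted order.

B, C, F, G

Start at C.
Its neighbours: B.
Then their neighbours: G.
Then next layer: F.
Nothing further is reachable.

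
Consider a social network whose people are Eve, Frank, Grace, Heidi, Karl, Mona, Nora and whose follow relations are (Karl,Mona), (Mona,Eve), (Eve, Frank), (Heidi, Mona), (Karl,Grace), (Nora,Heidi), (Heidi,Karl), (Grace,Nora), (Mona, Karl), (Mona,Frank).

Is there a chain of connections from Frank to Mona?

Frank has no outgoing edges, so nothing is reachable from it.

No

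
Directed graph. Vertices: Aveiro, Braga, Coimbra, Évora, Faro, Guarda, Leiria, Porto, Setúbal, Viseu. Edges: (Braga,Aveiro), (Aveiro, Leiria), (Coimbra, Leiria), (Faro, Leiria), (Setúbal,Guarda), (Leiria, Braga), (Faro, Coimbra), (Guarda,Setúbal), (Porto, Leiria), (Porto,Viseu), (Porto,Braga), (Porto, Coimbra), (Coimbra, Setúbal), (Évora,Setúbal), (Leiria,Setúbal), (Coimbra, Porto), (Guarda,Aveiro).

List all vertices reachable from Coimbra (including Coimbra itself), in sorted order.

Aveiro, Braga, Coimbra, Guarda, Leiria, Porto, Setúbal, Viseu

Start at Coimbra.
Its neighbours: Leiria, Porto, Setúbal.
Then their neighbours: Braga, Guarda, Viseu.
Then next layer: Aveiro.
Nothing further is reachable.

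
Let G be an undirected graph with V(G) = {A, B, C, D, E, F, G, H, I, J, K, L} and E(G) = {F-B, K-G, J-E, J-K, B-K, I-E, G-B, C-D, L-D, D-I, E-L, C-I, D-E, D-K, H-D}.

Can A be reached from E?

No

Explore from E.
Distance 1: reach D, I, J, L.
Distance 2: reach C, H, K.
Distance 3: reach B, G.
Distance 4: reach F.
The search is exhausted without reaching A; it lies in a different component.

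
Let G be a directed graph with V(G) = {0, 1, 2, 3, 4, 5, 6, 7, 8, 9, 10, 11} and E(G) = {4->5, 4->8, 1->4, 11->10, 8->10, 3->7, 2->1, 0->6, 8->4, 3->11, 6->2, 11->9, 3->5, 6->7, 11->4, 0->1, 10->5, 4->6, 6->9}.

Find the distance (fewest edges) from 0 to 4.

2

Distance 0: 0.
Distance 1: 1, 6.
Distance 2: 2, 4, 7, 9 — contains 4.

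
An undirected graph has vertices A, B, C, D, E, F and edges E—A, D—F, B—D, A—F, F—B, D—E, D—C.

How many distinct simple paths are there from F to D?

3

F–A–E–D
F–B–D
F–D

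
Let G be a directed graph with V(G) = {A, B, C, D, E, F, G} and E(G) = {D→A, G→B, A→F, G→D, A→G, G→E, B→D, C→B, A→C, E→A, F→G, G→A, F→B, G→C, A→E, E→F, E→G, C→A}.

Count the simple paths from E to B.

E→A→C→B
E→A→F→B
E→A→F→G→B
E→A→F→G→C→B
E→A→G→B
E→A→G→C→B
E→F→B
E→F→G→A→C→B
... and 10 more.

18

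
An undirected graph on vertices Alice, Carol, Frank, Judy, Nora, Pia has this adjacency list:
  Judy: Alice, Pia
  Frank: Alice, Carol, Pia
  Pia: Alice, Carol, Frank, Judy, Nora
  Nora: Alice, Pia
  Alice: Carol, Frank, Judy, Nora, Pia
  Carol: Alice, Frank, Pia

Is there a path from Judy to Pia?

Explore from Judy.
Distance 1: reach Alice, Pia.
Found Pia.

Yes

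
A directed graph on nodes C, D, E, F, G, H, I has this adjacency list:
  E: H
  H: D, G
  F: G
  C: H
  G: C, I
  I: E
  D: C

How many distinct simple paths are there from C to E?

1

C→H→G→I→E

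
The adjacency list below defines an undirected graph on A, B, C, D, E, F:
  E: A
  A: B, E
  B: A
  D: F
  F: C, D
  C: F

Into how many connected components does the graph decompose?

From A: component {A, B, E}.
From C: component {C, D, F}.
That's 2 components.

2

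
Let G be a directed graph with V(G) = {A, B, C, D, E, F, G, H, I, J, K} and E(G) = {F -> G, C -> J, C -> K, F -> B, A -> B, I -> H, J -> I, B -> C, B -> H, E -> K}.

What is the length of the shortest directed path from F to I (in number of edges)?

Distance 0: F.
Distance 1: B, G.
Distance 2: C, H.
Distance 3: J, K.
Distance 4: I — contains I.

4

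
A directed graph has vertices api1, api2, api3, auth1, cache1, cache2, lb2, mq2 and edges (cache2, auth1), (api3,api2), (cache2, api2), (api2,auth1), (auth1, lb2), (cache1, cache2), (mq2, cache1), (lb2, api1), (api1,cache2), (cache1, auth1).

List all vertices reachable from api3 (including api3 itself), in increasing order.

api1, api2, api3, auth1, cache2, lb2

Start at api3.
Its neighbours: api2.
Then their neighbours: auth1.
Then next layer: lb2.
Then next layer: api1.
Then next layer: cache2.
Nothing further is reachable.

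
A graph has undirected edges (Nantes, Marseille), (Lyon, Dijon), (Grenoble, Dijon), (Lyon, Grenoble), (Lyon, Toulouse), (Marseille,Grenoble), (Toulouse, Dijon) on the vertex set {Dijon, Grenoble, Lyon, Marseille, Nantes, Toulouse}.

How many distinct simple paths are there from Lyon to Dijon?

Lyon–Dijon
Lyon–Grenoble–Dijon
Lyon–Toulouse–Dijon

3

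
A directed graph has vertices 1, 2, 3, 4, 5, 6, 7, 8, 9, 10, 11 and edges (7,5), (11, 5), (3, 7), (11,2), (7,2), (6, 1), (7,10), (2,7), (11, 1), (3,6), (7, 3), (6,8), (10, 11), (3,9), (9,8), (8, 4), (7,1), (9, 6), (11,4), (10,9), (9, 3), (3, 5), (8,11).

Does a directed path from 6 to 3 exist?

Explore from 6.
Distance 1: reach 1, 8.
Distance 2: reach 4, 11.
Distance 3: reach 2, 5.
Distance 4: reach 7.
Distance 5: reach 3, 10.
Found 3.

Yes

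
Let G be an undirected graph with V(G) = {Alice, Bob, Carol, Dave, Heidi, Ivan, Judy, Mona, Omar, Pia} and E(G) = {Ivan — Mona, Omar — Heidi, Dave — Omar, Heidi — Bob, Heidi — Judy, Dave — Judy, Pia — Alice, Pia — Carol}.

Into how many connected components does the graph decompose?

From Alice: component {Alice, Carol, Pia}.
From Bob: component {Bob, Dave, Heidi, Judy, Omar}.
From Ivan: component {Ivan, Mona}.
That's 3 components.

3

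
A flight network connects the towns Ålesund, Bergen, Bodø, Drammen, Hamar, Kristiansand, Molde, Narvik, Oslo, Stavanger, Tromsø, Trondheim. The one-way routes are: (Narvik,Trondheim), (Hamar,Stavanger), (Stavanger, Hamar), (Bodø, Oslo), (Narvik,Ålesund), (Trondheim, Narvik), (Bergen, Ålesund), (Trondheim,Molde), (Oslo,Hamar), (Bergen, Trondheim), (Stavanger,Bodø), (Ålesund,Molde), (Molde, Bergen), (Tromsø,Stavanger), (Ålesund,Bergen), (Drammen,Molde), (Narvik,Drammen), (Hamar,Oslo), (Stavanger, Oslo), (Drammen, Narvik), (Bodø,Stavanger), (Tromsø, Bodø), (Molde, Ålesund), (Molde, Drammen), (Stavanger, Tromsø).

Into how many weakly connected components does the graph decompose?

From Ålesund: component {Ålesund, Bergen, Drammen, Molde, Narvik, Trondheim}.
From Bodø: component {Bodø, Hamar, Oslo, Stavanger, Tromsø}.
From Kristiansand: component {Kristiansand}.
That's 3 components.

3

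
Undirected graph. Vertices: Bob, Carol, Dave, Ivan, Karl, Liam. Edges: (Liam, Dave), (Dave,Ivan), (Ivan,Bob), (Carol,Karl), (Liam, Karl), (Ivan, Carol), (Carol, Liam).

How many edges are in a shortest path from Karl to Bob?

3

Distance 0: Karl.
Distance 1: Carol, Liam.
Distance 2: Dave, Ivan.
Distance 3: Bob — contains Bob.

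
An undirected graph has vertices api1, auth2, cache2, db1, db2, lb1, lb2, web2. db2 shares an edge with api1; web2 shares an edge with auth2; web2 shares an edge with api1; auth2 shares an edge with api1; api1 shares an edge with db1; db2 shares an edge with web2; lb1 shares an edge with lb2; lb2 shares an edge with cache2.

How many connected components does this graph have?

2

From api1: component {api1, auth2, db1, db2, web2}.
From cache2: component {cache2, lb1, lb2}.
That's 2 components.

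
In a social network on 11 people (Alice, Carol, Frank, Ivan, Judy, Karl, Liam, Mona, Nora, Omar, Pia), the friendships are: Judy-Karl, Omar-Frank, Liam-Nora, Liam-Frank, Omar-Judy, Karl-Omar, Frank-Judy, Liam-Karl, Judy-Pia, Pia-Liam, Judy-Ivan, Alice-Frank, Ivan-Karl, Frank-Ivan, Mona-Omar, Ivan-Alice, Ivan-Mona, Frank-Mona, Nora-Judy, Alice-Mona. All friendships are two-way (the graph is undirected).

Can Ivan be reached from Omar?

Yes

Explore from Omar.
Distance 1: reach Frank, Judy, Karl, Mona.
Distance 2: reach Alice, Ivan, Liam, Nora, Pia.
Found Ivan.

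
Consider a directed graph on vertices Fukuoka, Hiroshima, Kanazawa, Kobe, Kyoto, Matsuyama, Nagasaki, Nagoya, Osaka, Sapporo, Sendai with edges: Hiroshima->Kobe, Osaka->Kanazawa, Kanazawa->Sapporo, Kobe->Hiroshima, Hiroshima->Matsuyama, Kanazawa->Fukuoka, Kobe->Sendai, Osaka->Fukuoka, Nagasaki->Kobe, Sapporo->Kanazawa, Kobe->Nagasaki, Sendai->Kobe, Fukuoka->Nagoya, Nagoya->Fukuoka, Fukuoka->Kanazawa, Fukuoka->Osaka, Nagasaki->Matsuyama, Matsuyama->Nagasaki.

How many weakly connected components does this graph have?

From Fukuoka: component {Fukuoka, Kanazawa, Nagoya, Osaka, Sapporo}.
From Hiroshima: component {Hiroshima, Kobe, Matsuyama, Nagasaki, Sendai}.
From Kyoto: component {Kyoto}.
That's 3 components.

3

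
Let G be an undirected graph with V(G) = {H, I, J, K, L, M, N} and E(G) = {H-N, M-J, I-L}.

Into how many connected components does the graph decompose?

4

From H: component {H, N}.
From I: component {I, L}.
From J: component {J, M}.
From K: component {K}.
That's 4 components.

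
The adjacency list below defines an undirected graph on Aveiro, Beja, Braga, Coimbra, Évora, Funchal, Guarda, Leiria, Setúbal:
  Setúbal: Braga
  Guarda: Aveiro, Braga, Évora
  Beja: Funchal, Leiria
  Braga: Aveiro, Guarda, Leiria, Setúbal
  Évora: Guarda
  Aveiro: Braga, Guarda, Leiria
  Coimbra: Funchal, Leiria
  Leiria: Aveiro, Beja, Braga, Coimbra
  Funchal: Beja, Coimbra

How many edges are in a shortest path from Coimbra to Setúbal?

3

Distance 0: Coimbra.
Distance 1: Funchal, Leiria.
Distance 2: Aveiro, Beja, Braga.
Distance 3: Guarda, Setúbal — contains Setúbal.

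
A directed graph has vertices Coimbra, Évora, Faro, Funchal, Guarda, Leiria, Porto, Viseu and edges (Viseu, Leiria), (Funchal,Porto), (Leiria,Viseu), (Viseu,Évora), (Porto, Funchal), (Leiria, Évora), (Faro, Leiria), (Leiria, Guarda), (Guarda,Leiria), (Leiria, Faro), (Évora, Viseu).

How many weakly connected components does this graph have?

From Coimbra: component {Coimbra}.
From Évora: component {Évora, Faro, Guarda, Leiria, Viseu}.
From Funchal: component {Funchal, Porto}.
That's 3 components.

3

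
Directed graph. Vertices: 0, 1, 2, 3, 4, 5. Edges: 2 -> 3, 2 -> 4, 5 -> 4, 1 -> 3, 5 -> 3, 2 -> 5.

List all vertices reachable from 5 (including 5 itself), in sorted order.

Start at 5.
Its neighbours: 3, 4.
Nothing further is reachable.

3, 4, 5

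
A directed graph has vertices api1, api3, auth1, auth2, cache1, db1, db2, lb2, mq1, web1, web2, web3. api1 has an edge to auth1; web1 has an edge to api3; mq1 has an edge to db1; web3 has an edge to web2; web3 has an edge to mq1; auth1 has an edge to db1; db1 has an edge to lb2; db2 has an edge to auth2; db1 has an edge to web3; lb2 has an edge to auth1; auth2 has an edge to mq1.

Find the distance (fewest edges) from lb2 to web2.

4

Distance 0: lb2.
Distance 1: auth1.
Distance 2: db1.
Distance 3: web3.
Distance 4: mq1, web2 — contains web2.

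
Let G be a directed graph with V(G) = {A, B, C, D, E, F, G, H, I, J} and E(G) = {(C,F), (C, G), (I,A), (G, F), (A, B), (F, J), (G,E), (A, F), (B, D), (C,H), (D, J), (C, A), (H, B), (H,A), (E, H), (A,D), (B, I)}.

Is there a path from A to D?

Explore from A.
Distance 1: reach B, D, F.
Found D.

Yes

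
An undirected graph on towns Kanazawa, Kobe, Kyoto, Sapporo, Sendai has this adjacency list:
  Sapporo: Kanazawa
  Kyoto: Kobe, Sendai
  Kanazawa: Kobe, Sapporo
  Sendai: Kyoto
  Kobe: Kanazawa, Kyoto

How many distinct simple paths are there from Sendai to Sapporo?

1

Sendai–Kyoto–Kobe–Kanazawa–Sapporo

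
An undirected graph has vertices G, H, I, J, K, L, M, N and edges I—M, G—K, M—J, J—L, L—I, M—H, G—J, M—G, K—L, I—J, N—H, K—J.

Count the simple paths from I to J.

9

I–J
I–L–J
I–L–K–G–J
I–L–K–G–M–J
I–L–K–J
I–M–G–J
I–M–G–K–J
I–M–G–K–L–J
I–M–J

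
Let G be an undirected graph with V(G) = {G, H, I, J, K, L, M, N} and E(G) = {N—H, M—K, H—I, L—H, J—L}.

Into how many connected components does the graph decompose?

From G: component {G}.
From H: component {H, I, J, L, N}.
From K: component {K, M}.
That's 3 components.

3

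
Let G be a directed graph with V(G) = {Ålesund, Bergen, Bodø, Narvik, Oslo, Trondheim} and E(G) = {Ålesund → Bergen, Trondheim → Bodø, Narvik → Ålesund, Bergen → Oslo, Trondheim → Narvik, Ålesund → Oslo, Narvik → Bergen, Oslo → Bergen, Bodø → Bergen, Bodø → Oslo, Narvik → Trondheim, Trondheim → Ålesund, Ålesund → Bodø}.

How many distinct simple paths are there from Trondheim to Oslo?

11

Trondheim→Ålesund→Bergen→Oslo
Trondheim→Ålesund→Bodø→Bergen→Oslo
Trondheim→Ålesund→Bodø→Oslo
Trondheim→Ålesund→Oslo
Trondheim→Bodø→Bergen→Oslo
Trondheim→Bodø→Oslo
Trondheim→Narvik→Ålesund→Bergen→Oslo
Trondheim→Narvik→Ålesund→Bodø→Bergen→Oslo
Trondheim→Narvik→Ålesund→Bodø→Oslo
Trondheim→Narvik→Ålesund→Oslo
Trondheim→Narvik→Bergen→Oslo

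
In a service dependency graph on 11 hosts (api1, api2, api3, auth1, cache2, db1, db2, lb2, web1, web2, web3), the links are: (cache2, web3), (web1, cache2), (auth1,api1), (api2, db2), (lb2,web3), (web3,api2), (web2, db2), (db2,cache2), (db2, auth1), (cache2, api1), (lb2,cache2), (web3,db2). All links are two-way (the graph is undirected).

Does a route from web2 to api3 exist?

No

Explore from web2.
Distance 1: reach db2.
Distance 2: reach api2, auth1, cache2, web3.
Distance 3: reach api1, lb2, web1.
The search is exhausted without reaching api3; it lies in a different component.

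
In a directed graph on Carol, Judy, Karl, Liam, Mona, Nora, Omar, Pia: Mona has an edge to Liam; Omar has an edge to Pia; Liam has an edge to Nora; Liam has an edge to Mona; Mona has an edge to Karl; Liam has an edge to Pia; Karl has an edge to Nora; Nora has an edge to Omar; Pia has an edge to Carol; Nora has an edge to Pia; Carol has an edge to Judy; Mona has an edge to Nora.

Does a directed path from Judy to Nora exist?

No

Judy has no outgoing edges, so nothing is reachable from it.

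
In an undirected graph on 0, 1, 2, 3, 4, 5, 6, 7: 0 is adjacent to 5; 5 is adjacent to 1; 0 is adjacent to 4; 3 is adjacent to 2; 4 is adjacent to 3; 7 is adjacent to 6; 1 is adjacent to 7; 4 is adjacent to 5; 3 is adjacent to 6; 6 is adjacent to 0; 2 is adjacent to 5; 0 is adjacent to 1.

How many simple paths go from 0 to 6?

0–1–5–2–3–6
0–1–5–4–3–6
0–1–7–6
0–4–3–2–5–1–7–6
0–4–3–6
0–4–5–1–7–6
0–4–5–2–3–6
0–5–1–7–6
0–5–2–3–6
0–5–4–3–6
0–6

11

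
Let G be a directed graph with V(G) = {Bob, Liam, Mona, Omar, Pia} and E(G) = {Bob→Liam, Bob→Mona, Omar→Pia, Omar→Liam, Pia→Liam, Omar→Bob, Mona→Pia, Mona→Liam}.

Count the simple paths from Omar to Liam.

5

Omar→Bob→Liam
Omar→Bob→Mona→Liam
Omar→Bob→Mona→Pia→Liam
Omar→Liam
Omar→Pia→Liam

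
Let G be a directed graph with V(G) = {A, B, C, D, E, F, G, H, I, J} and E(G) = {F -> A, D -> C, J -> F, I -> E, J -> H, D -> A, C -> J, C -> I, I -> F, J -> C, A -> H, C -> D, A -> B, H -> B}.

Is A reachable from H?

No

Explore from H.
Distance 1: reach B.
The search from H is exhausted; no directed path reaches A.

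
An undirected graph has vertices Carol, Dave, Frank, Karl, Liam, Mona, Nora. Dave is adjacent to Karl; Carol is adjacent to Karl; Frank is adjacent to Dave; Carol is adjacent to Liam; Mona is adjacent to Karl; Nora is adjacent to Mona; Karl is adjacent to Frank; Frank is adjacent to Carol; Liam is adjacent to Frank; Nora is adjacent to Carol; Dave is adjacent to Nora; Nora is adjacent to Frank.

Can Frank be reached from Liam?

Yes

Explore from Liam.
Distance 1: reach Carol, Frank.
Found Frank.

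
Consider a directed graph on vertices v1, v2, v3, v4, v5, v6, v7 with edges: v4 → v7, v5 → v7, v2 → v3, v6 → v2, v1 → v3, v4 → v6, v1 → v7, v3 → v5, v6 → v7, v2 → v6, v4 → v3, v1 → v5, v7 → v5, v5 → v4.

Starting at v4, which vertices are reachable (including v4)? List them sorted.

v2, v3, v4, v5, v6, v7

Start at v4.
Its neighbours: v3, v6, v7.
Then their neighbours: v2, v5.
Nothing further is reachable.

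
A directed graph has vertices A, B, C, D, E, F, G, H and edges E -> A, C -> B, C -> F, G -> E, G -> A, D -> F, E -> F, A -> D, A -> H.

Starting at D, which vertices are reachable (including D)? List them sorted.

D, F

Start at D.
Its neighbours: F.
Nothing further is reachable.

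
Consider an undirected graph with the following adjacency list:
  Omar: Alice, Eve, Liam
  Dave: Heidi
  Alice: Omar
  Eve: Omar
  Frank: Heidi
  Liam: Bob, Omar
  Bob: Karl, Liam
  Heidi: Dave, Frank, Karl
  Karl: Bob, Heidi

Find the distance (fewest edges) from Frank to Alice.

6

Distance 0: Frank.
Distance 1: Heidi.
Distance 2: Dave, Karl.
Distance 3: Bob.
Distance 4: Liam.
Distance 5: Omar.
Distance 6: Alice, Eve — contains Alice.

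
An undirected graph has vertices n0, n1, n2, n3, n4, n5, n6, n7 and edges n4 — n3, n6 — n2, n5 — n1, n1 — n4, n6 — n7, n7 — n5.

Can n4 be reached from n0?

n0 has no edges, so nothing is reachable from it.

No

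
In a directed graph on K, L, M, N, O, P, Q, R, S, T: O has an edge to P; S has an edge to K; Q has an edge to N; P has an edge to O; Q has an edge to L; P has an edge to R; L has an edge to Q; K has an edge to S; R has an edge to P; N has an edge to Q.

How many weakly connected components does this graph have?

From K: component {K, S}.
From L: component {L, N, Q}.
From M: component {M}.
From O: component {O, P, R}.
From T: component {T}.
That's 5 components.

5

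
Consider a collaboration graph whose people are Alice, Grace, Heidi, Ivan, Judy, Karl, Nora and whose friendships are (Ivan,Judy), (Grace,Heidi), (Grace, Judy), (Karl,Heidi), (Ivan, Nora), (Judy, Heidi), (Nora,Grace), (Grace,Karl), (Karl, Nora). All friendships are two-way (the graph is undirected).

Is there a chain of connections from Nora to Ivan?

Yes

Explore from Nora.
Distance 1: reach Grace, Ivan, Karl.
Found Ivan.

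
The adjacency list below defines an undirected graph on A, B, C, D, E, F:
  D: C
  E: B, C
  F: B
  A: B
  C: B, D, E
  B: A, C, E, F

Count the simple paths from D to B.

2

D–C–B
D–C–E–B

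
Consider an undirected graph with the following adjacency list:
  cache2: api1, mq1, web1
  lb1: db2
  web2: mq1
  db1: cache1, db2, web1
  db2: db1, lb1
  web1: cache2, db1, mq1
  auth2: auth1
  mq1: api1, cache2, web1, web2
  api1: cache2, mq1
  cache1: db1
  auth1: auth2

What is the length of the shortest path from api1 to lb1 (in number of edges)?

Distance 0: api1.
Distance 1: cache2, mq1.
Distance 2: web1, web2.
Distance 3: db1.
Distance 4: cache1, db2.
Distance 5: lb1 — contains lb1.

5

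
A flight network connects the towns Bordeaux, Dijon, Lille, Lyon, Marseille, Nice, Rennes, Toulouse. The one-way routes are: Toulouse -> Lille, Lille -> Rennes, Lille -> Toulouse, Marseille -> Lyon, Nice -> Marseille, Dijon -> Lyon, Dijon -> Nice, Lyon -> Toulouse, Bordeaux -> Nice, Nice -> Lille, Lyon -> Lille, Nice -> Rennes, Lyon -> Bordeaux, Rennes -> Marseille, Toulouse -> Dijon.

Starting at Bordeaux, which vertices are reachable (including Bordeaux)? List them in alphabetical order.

Bordeaux, Dijon, Lille, Lyon, Marseille, Nice, Rennes, Toulouse

Start at Bordeaux.
Its neighbours: Nice.
Then their neighbours: Lille, Marseille, Rennes.
Then next layer: Lyon, Toulouse.
Then next layer: Dijon.
Every vertex is now reached.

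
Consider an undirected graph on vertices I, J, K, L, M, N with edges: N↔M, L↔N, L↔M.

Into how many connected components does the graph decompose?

From I: component {I}.
From J: component {J}.
From K: component {K}.
From L: component {L, M, N}.
That's 4 components.

4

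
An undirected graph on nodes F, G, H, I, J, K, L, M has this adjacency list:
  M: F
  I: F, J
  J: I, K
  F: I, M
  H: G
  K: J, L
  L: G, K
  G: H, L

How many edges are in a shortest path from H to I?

Distance 0: H.
Distance 1: G.
Distance 2: L.
Distance 3: K.
Distance 4: J.
Distance 5: I — contains I.

5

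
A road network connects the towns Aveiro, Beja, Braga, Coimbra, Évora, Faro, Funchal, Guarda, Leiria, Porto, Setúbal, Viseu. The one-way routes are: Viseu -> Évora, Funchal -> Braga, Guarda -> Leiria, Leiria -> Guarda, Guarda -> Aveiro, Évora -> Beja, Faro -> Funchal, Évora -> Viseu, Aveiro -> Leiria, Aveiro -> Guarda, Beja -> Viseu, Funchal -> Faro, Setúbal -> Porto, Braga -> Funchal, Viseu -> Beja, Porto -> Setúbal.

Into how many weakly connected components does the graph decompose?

From Aveiro: component {Aveiro, Guarda, Leiria}.
From Beja: component {Beja, Évora, Viseu}.
From Braga: component {Braga, Faro, Funchal}.
From Coimbra: component {Coimbra}.
From Porto: component {Porto, Setúbal}.
That's 5 components.

5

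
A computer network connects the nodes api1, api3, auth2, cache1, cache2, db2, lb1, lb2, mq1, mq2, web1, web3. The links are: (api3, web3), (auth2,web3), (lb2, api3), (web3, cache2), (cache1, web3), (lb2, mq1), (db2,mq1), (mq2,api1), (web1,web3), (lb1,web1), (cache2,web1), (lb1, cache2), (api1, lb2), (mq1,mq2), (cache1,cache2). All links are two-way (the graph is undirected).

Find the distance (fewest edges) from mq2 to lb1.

6

Distance 0: mq2.
Distance 1: api1, mq1.
Distance 2: db2, lb2.
Distance 3: api3.
Distance 4: web3.
Distance 5: auth2, cache1, cache2, web1.
Distance 6: lb1 — contains lb1.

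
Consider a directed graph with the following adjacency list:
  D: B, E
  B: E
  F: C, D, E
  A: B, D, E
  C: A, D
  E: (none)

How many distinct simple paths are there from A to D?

A→D

1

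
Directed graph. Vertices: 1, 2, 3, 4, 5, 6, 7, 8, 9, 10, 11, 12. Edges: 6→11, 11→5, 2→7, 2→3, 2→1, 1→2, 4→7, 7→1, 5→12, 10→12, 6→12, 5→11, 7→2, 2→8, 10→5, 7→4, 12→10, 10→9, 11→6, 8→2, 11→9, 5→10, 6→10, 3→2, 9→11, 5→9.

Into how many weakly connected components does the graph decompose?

From 1: component {1, 2, 3, 4, 7, 8}.
From 5: component {5, 6, 9, 10, 11, 12}.
That's 2 components.

2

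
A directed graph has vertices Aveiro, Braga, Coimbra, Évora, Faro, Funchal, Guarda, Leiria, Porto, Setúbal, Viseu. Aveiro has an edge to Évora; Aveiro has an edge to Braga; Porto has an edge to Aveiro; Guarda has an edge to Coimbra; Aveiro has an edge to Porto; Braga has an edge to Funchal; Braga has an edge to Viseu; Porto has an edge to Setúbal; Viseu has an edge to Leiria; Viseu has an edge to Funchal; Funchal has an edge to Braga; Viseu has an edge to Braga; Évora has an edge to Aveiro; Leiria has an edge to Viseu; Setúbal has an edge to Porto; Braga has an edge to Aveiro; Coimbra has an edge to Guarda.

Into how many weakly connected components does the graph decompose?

3

From Aveiro: component {Aveiro, Braga, Évora, Funchal, Leiria, Porto, Setúbal, Viseu}.
From Coimbra: component {Coimbra, Guarda}.
From Faro: component {Faro}.
That's 3 components.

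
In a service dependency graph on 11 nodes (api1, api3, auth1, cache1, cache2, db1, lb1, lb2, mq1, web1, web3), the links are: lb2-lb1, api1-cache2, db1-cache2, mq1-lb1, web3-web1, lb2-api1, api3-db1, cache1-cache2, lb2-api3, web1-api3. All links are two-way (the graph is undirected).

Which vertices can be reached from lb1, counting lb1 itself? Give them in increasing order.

Start at lb1.
Its neighbours: lb2, mq1.
Then their neighbours: api1, api3.
Then next layer: cache2, db1, web1.
Then next layer: cache1, web3.
Nothing further is reachable.

api1, api3, cache1, cache2, db1, lb1, lb2, mq1, web1, web3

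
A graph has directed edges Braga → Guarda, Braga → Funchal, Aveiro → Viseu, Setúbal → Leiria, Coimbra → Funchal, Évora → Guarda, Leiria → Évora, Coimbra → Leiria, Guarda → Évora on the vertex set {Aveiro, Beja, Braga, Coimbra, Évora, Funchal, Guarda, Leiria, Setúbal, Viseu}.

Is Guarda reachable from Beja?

Beja has no outgoing edges, so nothing is reachable from it.

No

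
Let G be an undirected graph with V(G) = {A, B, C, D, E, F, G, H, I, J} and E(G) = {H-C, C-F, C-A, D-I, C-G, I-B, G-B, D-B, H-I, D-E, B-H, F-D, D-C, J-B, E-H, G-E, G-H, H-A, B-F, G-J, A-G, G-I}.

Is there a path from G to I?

Explore from G.
Distance 1: reach A, B, C, E, H, I, J.
Found I.

Yes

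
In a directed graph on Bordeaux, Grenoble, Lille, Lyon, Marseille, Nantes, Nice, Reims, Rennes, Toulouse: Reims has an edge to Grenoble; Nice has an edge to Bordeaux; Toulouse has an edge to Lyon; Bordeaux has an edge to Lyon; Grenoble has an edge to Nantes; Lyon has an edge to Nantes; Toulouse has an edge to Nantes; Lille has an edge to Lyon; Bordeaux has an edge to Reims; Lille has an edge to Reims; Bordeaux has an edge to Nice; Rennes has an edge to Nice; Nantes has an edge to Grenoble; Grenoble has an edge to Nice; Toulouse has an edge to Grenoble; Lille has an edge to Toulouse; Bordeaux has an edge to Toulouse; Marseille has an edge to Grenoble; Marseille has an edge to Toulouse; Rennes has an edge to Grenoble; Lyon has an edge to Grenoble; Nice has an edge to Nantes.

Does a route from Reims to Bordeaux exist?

Explore from Reims.
Distance 1: reach Grenoble.
Distance 2: reach Nantes, Nice.
Distance 3: reach Bordeaux.
Found Bordeaux.

Yes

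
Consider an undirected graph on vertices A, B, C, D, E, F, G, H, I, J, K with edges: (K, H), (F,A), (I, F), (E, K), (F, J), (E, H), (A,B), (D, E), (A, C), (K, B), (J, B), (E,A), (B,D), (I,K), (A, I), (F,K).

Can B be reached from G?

G has no edges, so nothing is reachable from it.

No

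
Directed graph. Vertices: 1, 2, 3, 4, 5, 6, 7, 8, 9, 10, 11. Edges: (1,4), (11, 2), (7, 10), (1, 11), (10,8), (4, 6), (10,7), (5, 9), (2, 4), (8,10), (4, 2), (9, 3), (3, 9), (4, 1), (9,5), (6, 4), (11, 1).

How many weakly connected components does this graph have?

From 1: component {1, 2, 4, 6, 11}.
From 3: component {3, 5, 9}.
From 7: component {7, 8, 10}.
That's 3 components.

3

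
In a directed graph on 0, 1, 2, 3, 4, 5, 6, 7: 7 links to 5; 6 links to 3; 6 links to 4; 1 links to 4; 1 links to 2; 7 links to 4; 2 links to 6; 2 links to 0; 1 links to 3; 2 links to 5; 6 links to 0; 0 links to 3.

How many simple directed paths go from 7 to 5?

1

7→5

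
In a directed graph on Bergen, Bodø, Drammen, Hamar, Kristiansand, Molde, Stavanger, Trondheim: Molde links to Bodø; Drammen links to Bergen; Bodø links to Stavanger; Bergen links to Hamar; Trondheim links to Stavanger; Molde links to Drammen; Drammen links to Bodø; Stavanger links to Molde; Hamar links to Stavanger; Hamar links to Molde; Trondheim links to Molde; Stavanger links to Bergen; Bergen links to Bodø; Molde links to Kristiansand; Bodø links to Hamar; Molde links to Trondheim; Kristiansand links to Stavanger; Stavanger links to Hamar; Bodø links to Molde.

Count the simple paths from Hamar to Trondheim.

Hamar→Molde→Trondheim
Hamar→Stavanger→Bergen→Bodø→Molde→Trondheim
Hamar→Stavanger→Molde→Trondheim

3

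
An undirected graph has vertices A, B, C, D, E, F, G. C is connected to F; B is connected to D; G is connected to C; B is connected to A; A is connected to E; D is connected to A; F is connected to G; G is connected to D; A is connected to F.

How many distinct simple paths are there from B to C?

B–A–D–G–C
B–A–D–G–F–C
B–A–F–C
B–A–F–G–C
B–D–A–F–C
B–D–A–F–G–C
B–D–G–C
B–D–G–F–C

8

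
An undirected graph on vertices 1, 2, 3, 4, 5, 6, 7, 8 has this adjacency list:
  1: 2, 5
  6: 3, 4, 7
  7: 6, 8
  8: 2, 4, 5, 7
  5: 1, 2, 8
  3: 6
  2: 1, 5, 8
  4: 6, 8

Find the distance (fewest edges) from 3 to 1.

Distance 0: 3.
Distance 1: 6.
Distance 2: 4, 7.
Distance 3: 8.
Distance 4: 2, 5.
Distance 5: 1 — contains 1.

5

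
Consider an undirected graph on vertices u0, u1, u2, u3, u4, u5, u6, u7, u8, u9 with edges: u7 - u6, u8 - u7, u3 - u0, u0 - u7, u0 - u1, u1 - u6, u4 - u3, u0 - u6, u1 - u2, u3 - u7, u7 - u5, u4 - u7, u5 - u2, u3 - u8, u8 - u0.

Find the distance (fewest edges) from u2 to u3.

Distance 0: u2.
Distance 1: u1, u5.
Distance 2: u0, u6, u7.
Distance 3: u3, u4, u8 — contains u3.

3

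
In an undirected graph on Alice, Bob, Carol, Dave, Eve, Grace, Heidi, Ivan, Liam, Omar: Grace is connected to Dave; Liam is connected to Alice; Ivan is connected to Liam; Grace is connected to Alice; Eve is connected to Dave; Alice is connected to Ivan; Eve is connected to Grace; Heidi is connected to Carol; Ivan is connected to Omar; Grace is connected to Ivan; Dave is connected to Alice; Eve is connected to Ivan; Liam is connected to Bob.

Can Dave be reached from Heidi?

No

Explore from Heidi.
Distance 1: reach Carol.
The search is exhausted without reaching Dave; it lies in a different component.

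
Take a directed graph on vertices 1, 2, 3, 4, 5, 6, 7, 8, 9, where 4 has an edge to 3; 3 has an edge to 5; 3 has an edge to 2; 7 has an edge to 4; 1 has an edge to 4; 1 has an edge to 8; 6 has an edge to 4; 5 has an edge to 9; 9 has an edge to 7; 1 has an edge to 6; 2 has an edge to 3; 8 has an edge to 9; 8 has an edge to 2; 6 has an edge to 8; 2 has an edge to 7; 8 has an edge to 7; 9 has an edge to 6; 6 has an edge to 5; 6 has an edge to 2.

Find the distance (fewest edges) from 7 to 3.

Distance 0: 7.
Distance 1: 4.
Distance 2: 3 — contains 3.

2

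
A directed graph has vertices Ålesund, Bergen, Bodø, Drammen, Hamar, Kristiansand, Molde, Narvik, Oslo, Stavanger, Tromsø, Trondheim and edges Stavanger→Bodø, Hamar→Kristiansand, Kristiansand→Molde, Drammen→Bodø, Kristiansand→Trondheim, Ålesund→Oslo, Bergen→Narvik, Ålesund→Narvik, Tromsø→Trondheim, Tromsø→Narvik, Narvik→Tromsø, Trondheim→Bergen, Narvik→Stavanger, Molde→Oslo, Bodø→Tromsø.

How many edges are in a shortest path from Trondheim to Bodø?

Distance 0: Trondheim.
Distance 1: Bergen.
Distance 2: Narvik.
Distance 3: Stavanger, Tromsø.
Distance 4: Bodø — contains Bodø.

4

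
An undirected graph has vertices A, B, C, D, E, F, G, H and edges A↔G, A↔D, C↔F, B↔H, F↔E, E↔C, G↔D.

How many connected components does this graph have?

From A: component {A, D, G}.
From B: component {B, H}.
From C: component {C, E, F}.
That's 3 components.

3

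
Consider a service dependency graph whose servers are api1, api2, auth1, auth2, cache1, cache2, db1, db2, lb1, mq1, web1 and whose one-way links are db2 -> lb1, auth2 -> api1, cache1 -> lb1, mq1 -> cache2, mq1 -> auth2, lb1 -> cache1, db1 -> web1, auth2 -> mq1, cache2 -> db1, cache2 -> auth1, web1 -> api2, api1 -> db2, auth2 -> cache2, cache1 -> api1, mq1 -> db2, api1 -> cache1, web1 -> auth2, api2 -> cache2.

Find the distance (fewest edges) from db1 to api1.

Distance 0: db1.
Distance 1: web1.
Distance 2: api2, auth2.
Distance 3: api1, cache2, mq1 — contains api1.

3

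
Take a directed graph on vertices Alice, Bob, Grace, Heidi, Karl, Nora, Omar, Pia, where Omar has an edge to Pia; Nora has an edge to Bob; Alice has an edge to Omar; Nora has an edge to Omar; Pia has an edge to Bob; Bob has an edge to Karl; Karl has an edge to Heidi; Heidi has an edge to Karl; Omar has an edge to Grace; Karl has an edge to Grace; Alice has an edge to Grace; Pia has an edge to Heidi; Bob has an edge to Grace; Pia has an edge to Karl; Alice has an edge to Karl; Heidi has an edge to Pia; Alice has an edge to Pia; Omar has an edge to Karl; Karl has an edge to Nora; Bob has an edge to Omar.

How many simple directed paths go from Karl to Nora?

Karl→Nora

1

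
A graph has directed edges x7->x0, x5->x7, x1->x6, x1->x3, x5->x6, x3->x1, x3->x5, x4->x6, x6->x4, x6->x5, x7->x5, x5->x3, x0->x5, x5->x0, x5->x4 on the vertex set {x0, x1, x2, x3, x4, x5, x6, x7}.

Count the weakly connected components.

From x0: component {x0, x1, x3, x4, x5, x6, x7}.
From x2: component {x2}.
That's 2 components.

2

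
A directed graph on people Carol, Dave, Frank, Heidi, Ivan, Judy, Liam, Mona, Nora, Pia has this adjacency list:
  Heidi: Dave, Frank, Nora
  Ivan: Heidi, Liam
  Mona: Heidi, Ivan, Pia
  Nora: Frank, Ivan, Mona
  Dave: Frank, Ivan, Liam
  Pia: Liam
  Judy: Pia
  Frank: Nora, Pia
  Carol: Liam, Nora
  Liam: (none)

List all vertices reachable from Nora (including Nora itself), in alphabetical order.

Dave, Frank, Heidi, Ivan, Liam, Mona, Nora, Pia

Start at Nora.
Its neighbours: Frank, Ivan, Mona.
Then their neighbours: Heidi, Liam, Pia.
Then next layer: Dave.
Nothing further is reachable.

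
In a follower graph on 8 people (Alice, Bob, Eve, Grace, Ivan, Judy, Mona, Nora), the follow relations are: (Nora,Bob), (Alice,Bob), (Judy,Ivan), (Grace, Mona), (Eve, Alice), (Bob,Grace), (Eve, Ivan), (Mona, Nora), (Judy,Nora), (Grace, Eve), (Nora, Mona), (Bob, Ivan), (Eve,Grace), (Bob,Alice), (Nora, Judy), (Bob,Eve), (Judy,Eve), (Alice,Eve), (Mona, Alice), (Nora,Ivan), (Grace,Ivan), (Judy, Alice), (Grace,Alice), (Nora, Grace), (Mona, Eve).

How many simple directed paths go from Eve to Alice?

Eve→Alice
Eve→Grace→Alice
Eve→Grace→Mona→Alice
Eve→Grace→Mona→Nora→Bob→Alice
Eve→Grace→Mona→Nora→Judy→Alice

5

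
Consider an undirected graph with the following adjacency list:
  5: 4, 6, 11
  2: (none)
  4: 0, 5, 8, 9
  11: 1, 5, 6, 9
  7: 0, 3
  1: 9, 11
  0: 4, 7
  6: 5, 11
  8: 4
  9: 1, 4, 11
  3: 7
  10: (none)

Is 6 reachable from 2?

No

2 has no edges, so nothing is reachable from it.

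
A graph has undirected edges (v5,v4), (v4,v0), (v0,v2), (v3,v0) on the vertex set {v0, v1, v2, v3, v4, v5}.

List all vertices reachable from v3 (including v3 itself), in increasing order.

v0, v2, v3, v4, v5

Start at v3.
Its neighbours: v0.
Then their neighbours: v2, v4.
Then next layer: v5.
Nothing further is reachable.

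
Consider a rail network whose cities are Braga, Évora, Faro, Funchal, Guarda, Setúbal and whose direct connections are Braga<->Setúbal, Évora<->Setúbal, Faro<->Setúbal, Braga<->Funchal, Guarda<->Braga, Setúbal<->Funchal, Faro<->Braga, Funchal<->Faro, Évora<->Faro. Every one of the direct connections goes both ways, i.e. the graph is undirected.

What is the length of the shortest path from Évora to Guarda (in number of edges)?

3

Distance 0: Évora.
Distance 1: Faro, Setúbal.
Distance 2: Braga, Funchal.
Distance 3: Guarda — contains Guarda.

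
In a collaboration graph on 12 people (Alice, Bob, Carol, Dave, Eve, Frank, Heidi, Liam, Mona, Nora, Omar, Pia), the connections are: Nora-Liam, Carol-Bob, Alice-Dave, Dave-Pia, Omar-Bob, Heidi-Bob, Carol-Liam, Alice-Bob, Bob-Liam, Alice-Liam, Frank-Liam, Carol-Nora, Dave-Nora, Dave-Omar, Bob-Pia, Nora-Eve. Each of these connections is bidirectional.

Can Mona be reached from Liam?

Explore from Liam.
Distance 1: reach Alice, Bob, Carol, Frank, Nora.
Distance 2: reach Dave, Eve, Heidi, Omar, Pia.
The search is exhausted without reaching Mona; it lies in a different component.

No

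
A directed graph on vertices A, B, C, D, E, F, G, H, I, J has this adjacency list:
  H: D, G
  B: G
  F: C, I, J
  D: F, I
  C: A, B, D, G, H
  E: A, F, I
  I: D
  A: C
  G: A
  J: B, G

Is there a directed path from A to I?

Explore from A.
Distance 1: reach C.
Distance 2: reach B, D, G, H.
Distance 3: reach F, I.
Found I.

Yes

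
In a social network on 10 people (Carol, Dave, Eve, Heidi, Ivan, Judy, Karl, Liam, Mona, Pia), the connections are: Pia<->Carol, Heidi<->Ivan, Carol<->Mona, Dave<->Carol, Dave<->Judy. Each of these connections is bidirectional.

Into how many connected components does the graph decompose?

5

From Carol: component {Carol, Dave, Judy, Mona, Pia}.
From Eve: component {Eve}.
From Heidi: component {Heidi, Ivan}.
From Karl: component {Karl}.
From Liam: component {Liam}.
That's 5 components.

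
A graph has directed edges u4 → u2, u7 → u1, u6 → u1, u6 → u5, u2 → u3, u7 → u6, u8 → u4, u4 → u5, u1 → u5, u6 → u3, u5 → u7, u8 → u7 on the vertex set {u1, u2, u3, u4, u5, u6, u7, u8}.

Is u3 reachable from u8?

Explore from u8.
Distance 1: reach u4, u7.
Distance 2: reach u1, u2, u5, u6.
Distance 3: reach u3.
Found u3.

Yes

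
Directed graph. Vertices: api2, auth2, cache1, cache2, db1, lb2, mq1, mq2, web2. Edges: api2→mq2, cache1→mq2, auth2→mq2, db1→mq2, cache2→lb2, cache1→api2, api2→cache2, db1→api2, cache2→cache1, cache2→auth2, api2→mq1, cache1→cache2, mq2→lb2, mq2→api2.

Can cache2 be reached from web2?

No

web2 has no outgoing edges, so nothing is reachable from it.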